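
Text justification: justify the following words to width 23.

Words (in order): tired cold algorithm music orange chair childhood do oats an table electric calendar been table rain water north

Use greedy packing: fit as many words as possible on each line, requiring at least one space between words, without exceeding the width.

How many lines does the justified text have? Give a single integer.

Answer: 6

Derivation:
Line 1: ['tired', 'cold', 'algorithm'] (min_width=20, slack=3)
Line 2: ['music', 'orange', 'chair'] (min_width=18, slack=5)
Line 3: ['childhood', 'do', 'oats', 'an'] (min_width=20, slack=3)
Line 4: ['table', 'electric', 'calendar'] (min_width=23, slack=0)
Line 5: ['been', 'table', 'rain', 'water'] (min_width=21, slack=2)
Line 6: ['north'] (min_width=5, slack=18)
Total lines: 6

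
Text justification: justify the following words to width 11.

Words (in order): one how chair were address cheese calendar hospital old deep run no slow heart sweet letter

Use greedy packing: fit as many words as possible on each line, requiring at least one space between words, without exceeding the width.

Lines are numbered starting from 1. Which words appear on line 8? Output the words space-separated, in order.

Line 1: ['one', 'how'] (min_width=7, slack=4)
Line 2: ['chair', 'were'] (min_width=10, slack=1)
Line 3: ['address'] (min_width=7, slack=4)
Line 4: ['cheese'] (min_width=6, slack=5)
Line 5: ['calendar'] (min_width=8, slack=3)
Line 6: ['hospital'] (min_width=8, slack=3)
Line 7: ['old', 'deep'] (min_width=8, slack=3)
Line 8: ['run', 'no', 'slow'] (min_width=11, slack=0)
Line 9: ['heart', 'sweet'] (min_width=11, slack=0)
Line 10: ['letter'] (min_width=6, slack=5)

Answer: run no slow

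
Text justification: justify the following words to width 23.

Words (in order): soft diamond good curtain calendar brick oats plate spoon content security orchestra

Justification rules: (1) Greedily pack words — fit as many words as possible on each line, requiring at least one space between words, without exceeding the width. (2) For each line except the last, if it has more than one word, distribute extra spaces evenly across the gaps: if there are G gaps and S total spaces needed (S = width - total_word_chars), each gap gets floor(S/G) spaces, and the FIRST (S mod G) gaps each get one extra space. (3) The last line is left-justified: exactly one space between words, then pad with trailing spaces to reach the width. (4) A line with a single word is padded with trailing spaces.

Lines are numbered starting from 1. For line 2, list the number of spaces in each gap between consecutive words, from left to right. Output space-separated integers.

Line 1: ['soft', 'diamond', 'good'] (min_width=17, slack=6)
Line 2: ['curtain', 'calendar', 'brick'] (min_width=22, slack=1)
Line 3: ['oats', 'plate', 'spoon'] (min_width=16, slack=7)
Line 4: ['content', 'security'] (min_width=16, slack=7)
Line 5: ['orchestra'] (min_width=9, slack=14)

Answer: 2 1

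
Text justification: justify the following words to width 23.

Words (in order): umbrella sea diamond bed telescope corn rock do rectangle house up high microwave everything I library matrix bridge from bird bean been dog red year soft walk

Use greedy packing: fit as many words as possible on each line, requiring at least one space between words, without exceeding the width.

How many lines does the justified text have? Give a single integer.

Line 1: ['umbrella', 'sea', 'diamond'] (min_width=20, slack=3)
Line 2: ['bed', 'telescope', 'corn', 'rock'] (min_width=23, slack=0)
Line 3: ['do', 'rectangle', 'house', 'up'] (min_width=21, slack=2)
Line 4: ['high', 'microwave'] (min_width=14, slack=9)
Line 5: ['everything', 'I', 'library'] (min_width=20, slack=3)
Line 6: ['matrix', 'bridge', 'from', 'bird'] (min_width=23, slack=0)
Line 7: ['bean', 'been', 'dog', 'red', 'year'] (min_width=22, slack=1)
Line 8: ['soft', 'walk'] (min_width=9, slack=14)
Total lines: 8

Answer: 8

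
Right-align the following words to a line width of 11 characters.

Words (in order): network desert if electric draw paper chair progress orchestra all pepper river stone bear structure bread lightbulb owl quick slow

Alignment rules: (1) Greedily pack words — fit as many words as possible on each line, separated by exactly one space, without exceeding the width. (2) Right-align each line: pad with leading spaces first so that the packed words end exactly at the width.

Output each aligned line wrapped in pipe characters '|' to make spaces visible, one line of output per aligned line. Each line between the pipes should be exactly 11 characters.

Line 1: ['network'] (min_width=7, slack=4)
Line 2: ['desert', 'if'] (min_width=9, slack=2)
Line 3: ['electric'] (min_width=8, slack=3)
Line 4: ['draw', 'paper'] (min_width=10, slack=1)
Line 5: ['chair'] (min_width=5, slack=6)
Line 6: ['progress'] (min_width=8, slack=3)
Line 7: ['orchestra'] (min_width=9, slack=2)
Line 8: ['all', 'pepper'] (min_width=10, slack=1)
Line 9: ['river', 'stone'] (min_width=11, slack=0)
Line 10: ['bear'] (min_width=4, slack=7)
Line 11: ['structure'] (min_width=9, slack=2)
Line 12: ['bread'] (min_width=5, slack=6)
Line 13: ['lightbulb'] (min_width=9, slack=2)
Line 14: ['owl', 'quick'] (min_width=9, slack=2)
Line 15: ['slow'] (min_width=4, slack=7)

Answer: |    network|
|  desert if|
|   electric|
| draw paper|
|      chair|
|   progress|
|  orchestra|
| all pepper|
|river stone|
|       bear|
|  structure|
|      bread|
|  lightbulb|
|  owl quick|
|       slow|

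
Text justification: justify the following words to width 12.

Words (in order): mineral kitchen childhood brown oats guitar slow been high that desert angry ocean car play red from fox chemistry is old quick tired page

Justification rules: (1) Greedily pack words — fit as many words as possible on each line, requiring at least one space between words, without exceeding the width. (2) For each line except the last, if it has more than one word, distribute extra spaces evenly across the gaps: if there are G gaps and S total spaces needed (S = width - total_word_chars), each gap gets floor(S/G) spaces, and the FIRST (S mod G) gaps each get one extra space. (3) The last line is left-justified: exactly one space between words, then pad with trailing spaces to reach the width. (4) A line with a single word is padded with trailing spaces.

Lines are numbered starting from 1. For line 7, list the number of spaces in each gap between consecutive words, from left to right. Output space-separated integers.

Line 1: ['mineral'] (min_width=7, slack=5)
Line 2: ['kitchen'] (min_width=7, slack=5)
Line 3: ['childhood'] (min_width=9, slack=3)
Line 4: ['brown', 'oats'] (min_width=10, slack=2)
Line 5: ['guitar', 'slow'] (min_width=11, slack=1)
Line 6: ['been', 'high'] (min_width=9, slack=3)
Line 7: ['that', 'desert'] (min_width=11, slack=1)
Line 8: ['angry', 'ocean'] (min_width=11, slack=1)
Line 9: ['car', 'play', 'red'] (min_width=12, slack=0)
Line 10: ['from', 'fox'] (min_width=8, slack=4)
Line 11: ['chemistry', 'is'] (min_width=12, slack=0)
Line 12: ['old', 'quick'] (min_width=9, slack=3)
Line 13: ['tired', 'page'] (min_width=10, slack=2)

Answer: 2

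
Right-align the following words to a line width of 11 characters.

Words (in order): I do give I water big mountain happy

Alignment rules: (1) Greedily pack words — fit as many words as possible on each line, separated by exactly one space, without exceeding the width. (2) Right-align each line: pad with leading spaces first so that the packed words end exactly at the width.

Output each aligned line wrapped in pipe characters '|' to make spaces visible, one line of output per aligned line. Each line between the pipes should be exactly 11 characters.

Line 1: ['I', 'do', 'give', 'I'] (min_width=11, slack=0)
Line 2: ['water', 'big'] (min_width=9, slack=2)
Line 3: ['mountain'] (min_width=8, slack=3)
Line 4: ['happy'] (min_width=5, slack=6)

Answer: |I do give I|
|  water big|
|   mountain|
|      happy|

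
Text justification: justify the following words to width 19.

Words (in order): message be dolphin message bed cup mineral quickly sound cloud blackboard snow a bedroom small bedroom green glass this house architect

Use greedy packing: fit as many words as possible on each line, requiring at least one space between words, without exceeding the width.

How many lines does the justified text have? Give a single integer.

Line 1: ['message', 'be', 'dolphin'] (min_width=18, slack=1)
Line 2: ['message', 'bed', 'cup'] (min_width=15, slack=4)
Line 3: ['mineral', 'quickly'] (min_width=15, slack=4)
Line 4: ['sound', 'cloud'] (min_width=11, slack=8)
Line 5: ['blackboard', 'snow', 'a'] (min_width=17, slack=2)
Line 6: ['bedroom', 'small'] (min_width=13, slack=6)
Line 7: ['bedroom', 'green', 'glass'] (min_width=19, slack=0)
Line 8: ['this', 'house'] (min_width=10, slack=9)
Line 9: ['architect'] (min_width=9, slack=10)
Total lines: 9

Answer: 9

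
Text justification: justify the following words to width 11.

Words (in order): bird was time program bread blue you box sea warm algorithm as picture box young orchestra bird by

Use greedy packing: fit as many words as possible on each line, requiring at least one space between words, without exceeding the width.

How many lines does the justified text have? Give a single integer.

Line 1: ['bird', 'was'] (min_width=8, slack=3)
Line 2: ['time'] (min_width=4, slack=7)
Line 3: ['program'] (min_width=7, slack=4)
Line 4: ['bread', 'blue'] (min_width=10, slack=1)
Line 5: ['you', 'box', 'sea'] (min_width=11, slack=0)
Line 6: ['warm'] (min_width=4, slack=7)
Line 7: ['algorithm'] (min_width=9, slack=2)
Line 8: ['as', 'picture'] (min_width=10, slack=1)
Line 9: ['box', 'young'] (min_width=9, slack=2)
Line 10: ['orchestra'] (min_width=9, slack=2)
Line 11: ['bird', 'by'] (min_width=7, slack=4)
Total lines: 11

Answer: 11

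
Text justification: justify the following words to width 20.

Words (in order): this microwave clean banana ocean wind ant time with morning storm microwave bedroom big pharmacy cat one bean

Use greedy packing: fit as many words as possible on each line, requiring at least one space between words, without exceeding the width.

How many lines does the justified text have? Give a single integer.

Answer: 7

Derivation:
Line 1: ['this', 'microwave', 'clean'] (min_width=20, slack=0)
Line 2: ['banana', 'ocean', 'wind'] (min_width=17, slack=3)
Line 3: ['ant', 'time', 'with'] (min_width=13, slack=7)
Line 4: ['morning', 'storm'] (min_width=13, slack=7)
Line 5: ['microwave', 'bedroom'] (min_width=17, slack=3)
Line 6: ['big', 'pharmacy', 'cat', 'one'] (min_width=20, slack=0)
Line 7: ['bean'] (min_width=4, slack=16)
Total lines: 7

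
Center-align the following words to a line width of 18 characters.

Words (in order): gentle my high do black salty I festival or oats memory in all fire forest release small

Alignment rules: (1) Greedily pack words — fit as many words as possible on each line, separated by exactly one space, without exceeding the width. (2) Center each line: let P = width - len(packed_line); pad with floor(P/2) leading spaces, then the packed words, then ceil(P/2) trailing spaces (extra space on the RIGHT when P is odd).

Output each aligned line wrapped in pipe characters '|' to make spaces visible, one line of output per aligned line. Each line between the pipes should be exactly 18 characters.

Answer: |gentle my high do |
|  black salty I   |
| festival or oats |
|memory in all fire|
|  forest release  |
|      small       |

Derivation:
Line 1: ['gentle', 'my', 'high', 'do'] (min_width=17, slack=1)
Line 2: ['black', 'salty', 'I'] (min_width=13, slack=5)
Line 3: ['festival', 'or', 'oats'] (min_width=16, slack=2)
Line 4: ['memory', 'in', 'all', 'fire'] (min_width=18, slack=0)
Line 5: ['forest', 'release'] (min_width=14, slack=4)
Line 6: ['small'] (min_width=5, slack=13)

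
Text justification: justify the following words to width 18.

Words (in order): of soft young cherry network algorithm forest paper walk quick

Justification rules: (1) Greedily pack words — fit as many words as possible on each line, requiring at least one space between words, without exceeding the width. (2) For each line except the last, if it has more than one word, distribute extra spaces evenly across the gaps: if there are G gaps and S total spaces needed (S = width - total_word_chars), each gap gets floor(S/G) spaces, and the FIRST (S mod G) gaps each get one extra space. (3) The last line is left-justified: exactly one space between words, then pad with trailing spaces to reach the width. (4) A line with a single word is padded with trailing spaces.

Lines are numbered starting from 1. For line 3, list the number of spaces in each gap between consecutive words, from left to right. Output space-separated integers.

Answer: 3

Derivation:
Line 1: ['of', 'soft', 'young'] (min_width=13, slack=5)
Line 2: ['cherry', 'network'] (min_width=14, slack=4)
Line 3: ['algorithm', 'forest'] (min_width=16, slack=2)
Line 4: ['paper', 'walk', 'quick'] (min_width=16, slack=2)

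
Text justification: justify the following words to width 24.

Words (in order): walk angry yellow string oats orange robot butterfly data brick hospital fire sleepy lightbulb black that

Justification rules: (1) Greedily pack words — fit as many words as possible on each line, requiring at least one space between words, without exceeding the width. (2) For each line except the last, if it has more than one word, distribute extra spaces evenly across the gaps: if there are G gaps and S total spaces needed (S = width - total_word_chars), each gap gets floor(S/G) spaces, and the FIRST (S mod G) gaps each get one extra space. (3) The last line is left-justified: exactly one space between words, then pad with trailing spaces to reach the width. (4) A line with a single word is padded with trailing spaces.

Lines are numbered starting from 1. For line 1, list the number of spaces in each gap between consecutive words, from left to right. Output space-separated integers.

Answer: 1 1 1

Derivation:
Line 1: ['walk', 'angry', 'yellow', 'string'] (min_width=24, slack=0)
Line 2: ['oats', 'orange', 'robot'] (min_width=17, slack=7)
Line 3: ['butterfly', 'data', 'brick'] (min_width=20, slack=4)
Line 4: ['hospital', 'fire', 'sleepy'] (min_width=20, slack=4)
Line 5: ['lightbulb', 'black', 'that'] (min_width=20, slack=4)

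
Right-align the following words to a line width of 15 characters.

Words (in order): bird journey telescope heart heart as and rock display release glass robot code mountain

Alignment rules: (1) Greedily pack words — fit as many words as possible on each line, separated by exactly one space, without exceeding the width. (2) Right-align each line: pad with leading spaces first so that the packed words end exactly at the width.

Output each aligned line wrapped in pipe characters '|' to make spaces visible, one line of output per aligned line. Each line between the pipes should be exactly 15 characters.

Line 1: ['bird', 'journey'] (min_width=12, slack=3)
Line 2: ['telescope', 'heart'] (min_width=15, slack=0)
Line 3: ['heart', 'as', 'and'] (min_width=12, slack=3)
Line 4: ['rock', 'display'] (min_width=12, slack=3)
Line 5: ['release', 'glass'] (min_width=13, slack=2)
Line 6: ['robot', 'code'] (min_width=10, slack=5)
Line 7: ['mountain'] (min_width=8, slack=7)

Answer: |   bird journey|
|telescope heart|
|   heart as and|
|   rock display|
|  release glass|
|     robot code|
|       mountain|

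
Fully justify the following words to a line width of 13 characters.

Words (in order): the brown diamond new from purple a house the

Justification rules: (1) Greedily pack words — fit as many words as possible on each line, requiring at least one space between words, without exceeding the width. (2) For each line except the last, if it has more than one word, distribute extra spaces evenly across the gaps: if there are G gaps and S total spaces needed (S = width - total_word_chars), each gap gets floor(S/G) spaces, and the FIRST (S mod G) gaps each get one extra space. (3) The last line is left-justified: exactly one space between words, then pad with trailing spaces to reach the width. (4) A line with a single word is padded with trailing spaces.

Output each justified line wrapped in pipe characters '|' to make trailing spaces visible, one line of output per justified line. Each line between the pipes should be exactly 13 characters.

Answer: |the     brown|
|diamond   new|
|from purple a|
|house the    |

Derivation:
Line 1: ['the', 'brown'] (min_width=9, slack=4)
Line 2: ['diamond', 'new'] (min_width=11, slack=2)
Line 3: ['from', 'purple', 'a'] (min_width=13, slack=0)
Line 4: ['house', 'the'] (min_width=9, slack=4)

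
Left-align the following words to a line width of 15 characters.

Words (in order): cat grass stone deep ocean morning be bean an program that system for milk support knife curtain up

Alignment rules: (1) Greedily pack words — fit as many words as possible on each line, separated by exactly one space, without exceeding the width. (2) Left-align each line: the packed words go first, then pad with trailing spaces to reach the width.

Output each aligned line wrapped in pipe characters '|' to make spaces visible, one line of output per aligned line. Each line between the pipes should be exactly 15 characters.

Answer: |cat grass stone|
|deep ocean     |
|morning be bean|
|an program that|
|system for milk|
|support knife  |
|curtain up     |

Derivation:
Line 1: ['cat', 'grass', 'stone'] (min_width=15, slack=0)
Line 2: ['deep', 'ocean'] (min_width=10, slack=5)
Line 3: ['morning', 'be', 'bean'] (min_width=15, slack=0)
Line 4: ['an', 'program', 'that'] (min_width=15, slack=0)
Line 5: ['system', 'for', 'milk'] (min_width=15, slack=0)
Line 6: ['support', 'knife'] (min_width=13, slack=2)
Line 7: ['curtain', 'up'] (min_width=10, slack=5)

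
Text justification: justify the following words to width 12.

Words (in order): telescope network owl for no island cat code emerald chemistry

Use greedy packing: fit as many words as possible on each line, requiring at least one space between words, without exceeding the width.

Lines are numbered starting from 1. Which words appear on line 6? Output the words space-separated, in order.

Answer: chemistry

Derivation:
Line 1: ['telescope'] (min_width=9, slack=3)
Line 2: ['network', 'owl'] (min_width=11, slack=1)
Line 3: ['for', 'no'] (min_width=6, slack=6)
Line 4: ['island', 'cat'] (min_width=10, slack=2)
Line 5: ['code', 'emerald'] (min_width=12, slack=0)
Line 6: ['chemistry'] (min_width=9, slack=3)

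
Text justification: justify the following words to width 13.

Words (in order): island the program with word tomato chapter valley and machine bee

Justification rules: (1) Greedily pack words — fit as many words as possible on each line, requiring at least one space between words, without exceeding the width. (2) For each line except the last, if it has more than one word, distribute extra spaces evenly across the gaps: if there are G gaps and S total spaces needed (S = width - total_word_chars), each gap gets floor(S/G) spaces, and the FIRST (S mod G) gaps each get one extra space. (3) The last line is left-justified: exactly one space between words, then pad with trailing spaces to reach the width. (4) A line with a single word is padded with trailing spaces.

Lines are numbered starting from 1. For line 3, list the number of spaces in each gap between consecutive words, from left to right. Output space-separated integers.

Line 1: ['island', 'the'] (min_width=10, slack=3)
Line 2: ['program', 'with'] (min_width=12, slack=1)
Line 3: ['word', 'tomato'] (min_width=11, slack=2)
Line 4: ['chapter'] (min_width=7, slack=6)
Line 5: ['valley', 'and'] (min_width=10, slack=3)
Line 6: ['machine', 'bee'] (min_width=11, slack=2)

Answer: 3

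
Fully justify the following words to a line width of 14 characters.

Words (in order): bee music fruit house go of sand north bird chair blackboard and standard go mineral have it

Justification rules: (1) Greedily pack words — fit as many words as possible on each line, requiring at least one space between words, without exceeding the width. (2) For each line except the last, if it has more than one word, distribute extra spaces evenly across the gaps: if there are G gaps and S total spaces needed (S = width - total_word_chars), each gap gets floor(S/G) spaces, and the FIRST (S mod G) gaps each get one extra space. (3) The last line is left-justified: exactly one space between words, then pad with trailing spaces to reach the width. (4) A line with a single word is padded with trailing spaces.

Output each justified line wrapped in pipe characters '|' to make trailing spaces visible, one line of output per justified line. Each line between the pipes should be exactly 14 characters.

Answer: |bee      music|
|fruit house go|
|of  sand north|
|bird     chair|
|blackboard and|
|standard    go|
|mineral   have|
|it            |

Derivation:
Line 1: ['bee', 'music'] (min_width=9, slack=5)
Line 2: ['fruit', 'house', 'go'] (min_width=14, slack=0)
Line 3: ['of', 'sand', 'north'] (min_width=13, slack=1)
Line 4: ['bird', 'chair'] (min_width=10, slack=4)
Line 5: ['blackboard', 'and'] (min_width=14, slack=0)
Line 6: ['standard', 'go'] (min_width=11, slack=3)
Line 7: ['mineral', 'have'] (min_width=12, slack=2)
Line 8: ['it'] (min_width=2, slack=12)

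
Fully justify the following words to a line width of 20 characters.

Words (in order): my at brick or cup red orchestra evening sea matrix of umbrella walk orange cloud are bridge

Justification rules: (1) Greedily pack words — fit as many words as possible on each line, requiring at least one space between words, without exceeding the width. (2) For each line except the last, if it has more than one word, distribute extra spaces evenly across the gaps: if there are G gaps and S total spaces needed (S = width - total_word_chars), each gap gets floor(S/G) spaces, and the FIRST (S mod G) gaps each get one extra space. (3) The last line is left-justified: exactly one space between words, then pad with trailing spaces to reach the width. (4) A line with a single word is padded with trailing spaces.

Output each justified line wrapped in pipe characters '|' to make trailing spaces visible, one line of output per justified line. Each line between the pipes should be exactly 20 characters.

Answer: |my  at  brick or cup|
|red        orchestra|
|evening  sea  matrix|
|of   umbrella   walk|
|orange   cloud   are|
|bridge              |

Derivation:
Line 1: ['my', 'at', 'brick', 'or', 'cup'] (min_width=18, slack=2)
Line 2: ['red', 'orchestra'] (min_width=13, slack=7)
Line 3: ['evening', 'sea', 'matrix'] (min_width=18, slack=2)
Line 4: ['of', 'umbrella', 'walk'] (min_width=16, slack=4)
Line 5: ['orange', 'cloud', 'are'] (min_width=16, slack=4)
Line 6: ['bridge'] (min_width=6, slack=14)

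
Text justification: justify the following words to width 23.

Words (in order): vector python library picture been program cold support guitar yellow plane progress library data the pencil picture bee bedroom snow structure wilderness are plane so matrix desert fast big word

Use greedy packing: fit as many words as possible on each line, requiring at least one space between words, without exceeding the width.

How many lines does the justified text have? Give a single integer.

Line 1: ['vector', 'python', 'library'] (min_width=21, slack=2)
Line 2: ['picture', 'been', 'program'] (min_width=20, slack=3)
Line 3: ['cold', 'support', 'guitar'] (min_width=19, slack=4)
Line 4: ['yellow', 'plane', 'progress'] (min_width=21, slack=2)
Line 5: ['library', 'data', 'the', 'pencil'] (min_width=23, slack=0)
Line 6: ['picture', 'bee', 'bedroom'] (min_width=19, slack=4)
Line 7: ['snow', 'structure'] (min_width=14, slack=9)
Line 8: ['wilderness', 'are', 'plane', 'so'] (min_width=23, slack=0)
Line 9: ['matrix', 'desert', 'fast', 'big'] (min_width=22, slack=1)
Line 10: ['word'] (min_width=4, slack=19)
Total lines: 10

Answer: 10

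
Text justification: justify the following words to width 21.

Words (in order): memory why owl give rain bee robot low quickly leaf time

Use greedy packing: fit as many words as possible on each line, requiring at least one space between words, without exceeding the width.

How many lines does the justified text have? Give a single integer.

Line 1: ['memory', 'why', 'owl', 'give'] (min_width=19, slack=2)
Line 2: ['rain', 'bee', 'robot', 'low'] (min_width=18, slack=3)
Line 3: ['quickly', 'leaf', 'time'] (min_width=17, slack=4)
Total lines: 3

Answer: 3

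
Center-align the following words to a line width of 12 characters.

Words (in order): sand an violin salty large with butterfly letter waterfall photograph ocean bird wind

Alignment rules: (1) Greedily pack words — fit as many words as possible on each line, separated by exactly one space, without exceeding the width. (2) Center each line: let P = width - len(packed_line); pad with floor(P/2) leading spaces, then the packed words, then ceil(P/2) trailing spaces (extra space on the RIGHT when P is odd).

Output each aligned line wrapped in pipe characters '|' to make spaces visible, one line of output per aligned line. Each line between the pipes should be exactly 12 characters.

Answer: |  sand an   |
|violin salty|
| large with |
| butterfly  |
|   letter   |
| waterfall  |
| photograph |
| ocean bird |
|    wind    |

Derivation:
Line 1: ['sand', 'an'] (min_width=7, slack=5)
Line 2: ['violin', 'salty'] (min_width=12, slack=0)
Line 3: ['large', 'with'] (min_width=10, slack=2)
Line 4: ['butterfly'] (min_width=9, slack=3)
Line 5: ['letter'] (min_width=6, slack=6)
Line 6: ['waterfall'] (min_width=9, slack=3)
Line 7: ['photograph'] (min_width=10, slack=2)
Line 8: ['ocean', 'bird'] (min_width=10, slack=2)
Line 9: ['wind'] (min_width=4, slack=8)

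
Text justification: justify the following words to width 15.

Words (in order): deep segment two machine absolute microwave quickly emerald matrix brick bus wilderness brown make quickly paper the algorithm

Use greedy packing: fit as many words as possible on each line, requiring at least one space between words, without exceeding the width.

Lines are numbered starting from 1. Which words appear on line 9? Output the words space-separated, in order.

Answer: quickly paper

Derivation:
Line 1: ['deep', 'segment'] (min_width=12, slack=3)
Line 2: ['two', 'machine'] (min_width=11, slack=4)
Line 3: ['absolute'] (min_width=8, slack=7)
Line 4: ['microwave'] (min_width=9, slack=6)
Line 5: ['quickly', 'emerald'] (min_width=15, slack=0)
Line 6: ['matrix', 'brick'] (min_width=12, slack=3)
Line 7: ['bus', 'wilderness'] (min_width=14, slack=1)
Line 8: ['brown', 'make'] (min_width=10, slack=5)
Line 9: ['quickly', 'paper'] (min_width=13, slack=2)
Line 10: ['the', 'algorithm'] (min_width=13, slack=2)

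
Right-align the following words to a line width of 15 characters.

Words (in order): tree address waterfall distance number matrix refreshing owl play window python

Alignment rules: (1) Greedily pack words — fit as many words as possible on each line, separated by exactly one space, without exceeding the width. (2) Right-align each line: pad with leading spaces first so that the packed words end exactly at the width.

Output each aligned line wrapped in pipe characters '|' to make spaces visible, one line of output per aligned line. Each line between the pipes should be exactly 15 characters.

Answer: |   tree address|
|      waterfall|
|distance number|
|         matrix|
| refreshing owl|
|    play window|
|         python|

Derivation:
Line 1: ['tree', 'address'] (min_width=12, slack=3)
Line 2: ['waterfall'] (min_width=9, slack=6)
Line 3: ['distance', 'number'] (min_width=15, slack=0)
Line 4: ['matrix'] (min_width=6, slack=9)
Line 5: ['refreshing', 'owl'] (min_width=14, slack=1)
Line 6: ['play', 'window'] (min_width=11, slack=4)
Line 7: ['python'] (min_width=6, slack=9)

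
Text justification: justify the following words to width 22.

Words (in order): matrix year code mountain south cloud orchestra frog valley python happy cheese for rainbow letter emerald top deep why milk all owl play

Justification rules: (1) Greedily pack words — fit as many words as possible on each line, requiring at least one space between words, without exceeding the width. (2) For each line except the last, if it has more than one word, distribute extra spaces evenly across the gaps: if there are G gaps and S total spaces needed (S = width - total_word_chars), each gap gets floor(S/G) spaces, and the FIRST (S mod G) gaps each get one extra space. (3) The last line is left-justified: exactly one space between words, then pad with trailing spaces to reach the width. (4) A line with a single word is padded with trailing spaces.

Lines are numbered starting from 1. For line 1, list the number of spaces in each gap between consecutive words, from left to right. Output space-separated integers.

Line 1: ['matrix', 'year', 'code'] (min_width=16, slack=6)
Line 2: ['mountain', 'south', 'cloud'] (min_width=20, slack=2)
Line 3: ['orchestra', 'frog', 'valley'] (min_width=21, slack=1)
Line 4: ['python', 'happy', 'cheese'] (min_width=19, slack=3)
Line 5: ['for', 'rainbow', 'letter'] (min_width=18, slack=4)
Line 6: ['emerald', 'top', 'deep', 'why'] (min_width=20, slack=2)
Line 7: ['milk', 'all', 'owl', 'play'] (min_width=17, slack=5)

Answer: 4 4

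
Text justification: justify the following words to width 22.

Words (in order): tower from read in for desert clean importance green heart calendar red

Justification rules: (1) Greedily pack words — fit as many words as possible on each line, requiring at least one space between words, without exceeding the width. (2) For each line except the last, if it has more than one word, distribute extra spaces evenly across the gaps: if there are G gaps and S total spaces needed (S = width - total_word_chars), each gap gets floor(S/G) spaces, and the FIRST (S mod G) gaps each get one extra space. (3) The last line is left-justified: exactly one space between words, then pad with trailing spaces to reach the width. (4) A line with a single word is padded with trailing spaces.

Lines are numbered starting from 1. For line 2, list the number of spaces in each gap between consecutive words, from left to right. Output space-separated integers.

Answer: 11

Derivation:
Line 1: ['tower', 'from', 'read', 'in', 'for'] (min_width=22, slack=0)
Line 2: ['desert', 'clean'] (min_width=12, slack=10)
Line 3: ['importance', 'green', 'heart'] (min_width=22, slack=0)
Line 4: ['calendar', 'red'] (min_width=12, slack=10)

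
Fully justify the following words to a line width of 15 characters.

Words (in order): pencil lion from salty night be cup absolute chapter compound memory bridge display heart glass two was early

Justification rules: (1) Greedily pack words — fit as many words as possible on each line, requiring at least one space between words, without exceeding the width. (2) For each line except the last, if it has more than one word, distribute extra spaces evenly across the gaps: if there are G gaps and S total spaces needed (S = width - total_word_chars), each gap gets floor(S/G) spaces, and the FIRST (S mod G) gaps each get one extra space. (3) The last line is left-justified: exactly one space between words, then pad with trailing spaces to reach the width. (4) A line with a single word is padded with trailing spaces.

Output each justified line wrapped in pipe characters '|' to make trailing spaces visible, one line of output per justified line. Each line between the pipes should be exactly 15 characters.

Line 1: ['pencil', 'lion'] (min_width=11, slack=4)
Line 2: ['from', 'salty'] (min_width=10, slack=5)
Line 3: ['night', 'be', 'cup'] (min_width=12, slack=3)
Line 4: ['absolute'] (min_width=8, slack=7)
Line 5: ['chapter'] (min_width=7, slack=8)
Line 6: ['compound', 'memory'] (min_width=15, slack=0)
Line 7: ['bridge', 'display'] (min_width=14, slack=1)
Line 8: ['heart', 'glass', 'two'] (min_width=15, slack=0)
Line 9: ['was', 'early'] (min_width=9, slack=6)

Answer: |pencil     lion|
|from      salty|
|night   be  cup|
|absolute       |
|chapter        |
|compound memory|
|bridge  display|
|heart glass two|
|was early      |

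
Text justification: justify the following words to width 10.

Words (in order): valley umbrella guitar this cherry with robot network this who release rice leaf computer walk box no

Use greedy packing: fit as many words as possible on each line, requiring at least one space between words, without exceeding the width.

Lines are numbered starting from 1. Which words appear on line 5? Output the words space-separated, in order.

Answer: cherry

Derivation:
Line 1: ['valley'] (min_width=6, slack=4)
Line 2: ['umbrella'] (min_width=8, slack=2)
Line 3: ['guitar'] (min_width=6, slack=4)
Line 4: ['this'] (min_width=4, slack=6)
Line 5: ['cherry'] (min_width=6, slack=4)
Line 6: ['with', 'robot'] (min_width=10, slack=0)
Line 7: ['network'] (min_width=7, slack=3)
Line 8: ['this', 'who'] (min_width=8, slack=2)
Line 9: ['release'] (min_width=7, slack=3)
Line 10: ['rice', 'leaf'] (min_width=9, slack=1)
Line 11: ['computer'] (min_width=8, slack=2)
Line 12: ['walk', 'box'] (min_width=8, slack=2)
Line 13: ['no'] (min_width=2, slack=8)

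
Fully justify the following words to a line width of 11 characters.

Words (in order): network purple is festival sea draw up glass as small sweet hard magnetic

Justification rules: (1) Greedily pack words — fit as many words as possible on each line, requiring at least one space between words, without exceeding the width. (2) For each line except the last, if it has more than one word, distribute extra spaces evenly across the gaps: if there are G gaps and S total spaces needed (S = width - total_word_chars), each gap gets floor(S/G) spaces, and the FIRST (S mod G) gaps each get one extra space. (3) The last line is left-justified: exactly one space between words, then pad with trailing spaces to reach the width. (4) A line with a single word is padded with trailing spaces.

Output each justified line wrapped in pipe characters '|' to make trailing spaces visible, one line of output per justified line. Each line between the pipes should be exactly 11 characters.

Answer: |network    |
|purple   is|
|festival   |
|sea draw up|
|glass    as|
|small sweet|
|hard       |
|magnetic   |

Derivation:
Line 1: ['network'] (min_width=7, slack=4)
Line 2: ['purple', 'is'] (min_width=9, slack=2)
Line 3: ['festival'] (min_width=8, slack=3)
Line 4: ['sea', 'draw', 'up'] (min_width=11, slack=0)
Line 5: ['glass', 'as'] (min_width=8, slack=3)
Line 6: ['small', 'sweet'] (min_width=11, slack=0)
Line 7: ['hard'] (min_width=4, slack=7)
Line 8: ['magnetic'] (min_width=8, slack=3)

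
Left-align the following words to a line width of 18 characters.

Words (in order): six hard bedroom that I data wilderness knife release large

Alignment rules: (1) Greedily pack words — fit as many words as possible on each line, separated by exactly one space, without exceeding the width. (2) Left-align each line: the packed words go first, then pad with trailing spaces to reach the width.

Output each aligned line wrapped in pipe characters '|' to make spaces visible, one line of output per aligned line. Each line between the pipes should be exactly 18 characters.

Answer: |six hard bedroom  |
|that I data       |
|wilderness knife  |
|release large     |

Derivation:
Line 1: ['six', 'hard', 'bedroom'] (min_width=16, slack=2)
Line 2: ['that', 'I', 'data'] (min_width=11, slack=7)
Line 3: ['wilderness', 'knife'] (min_width=16, slack=2)
Line 4: ['release', 'large'] (min_width=13, slack=5)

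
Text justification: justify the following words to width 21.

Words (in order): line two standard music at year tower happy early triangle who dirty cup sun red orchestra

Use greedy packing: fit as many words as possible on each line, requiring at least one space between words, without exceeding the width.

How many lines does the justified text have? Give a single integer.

Line 1: ['line', 'two', 'standard'] (min_width=17, slack=4)
Line 2: ['music', 'at', 'year', 'tower'] (min_width=19, slack=2)
Line 3: ['happy', 'early', 'triangle'] (min_width=20, slack=1)
Line 4: ['who', 'dirty', 'cup', 'sun', 'red'] (min_width=21, slack=0)
Line 5: ['orchestra'] (min_width=9, slack=12)
Total lines: 5

Answer: 5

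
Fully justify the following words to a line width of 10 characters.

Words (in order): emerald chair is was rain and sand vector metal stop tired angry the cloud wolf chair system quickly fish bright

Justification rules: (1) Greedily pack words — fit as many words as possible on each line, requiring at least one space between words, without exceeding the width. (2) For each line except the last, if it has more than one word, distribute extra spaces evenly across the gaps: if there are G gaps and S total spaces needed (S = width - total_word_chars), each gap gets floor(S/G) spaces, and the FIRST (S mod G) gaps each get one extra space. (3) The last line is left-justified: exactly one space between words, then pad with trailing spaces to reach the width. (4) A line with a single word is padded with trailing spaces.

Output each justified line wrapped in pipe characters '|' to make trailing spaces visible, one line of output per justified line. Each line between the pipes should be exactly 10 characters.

Line 1: ['emerald'] (min_width=7, slack=3)
Line 2: ['chair', 'is'] (min_width=8, slack=2)
Line 3: ['was', 'rain'] (min_width=8, slack=2)
Line 4: ['and', 'sand'] (min_width=8, slack=2)
Line 5: ['vector'] (min_width=6, slack=4)
Line 6: ['metal', 'stop'] (min_width=10, slack=0)
Line 7: ['tired'] (min_width=5, slack=5)
Line 8: ['angry', 'the'] (min_width=9, slack=1)
Line 9: ['cloud', 'wolf'] (min_width=10, slack=0)
Line 10: ['chair'] (min_width=5, slack=5)
Line 11: ['system'] (min_width=6, slack=4)
Line 12: ['quickly'] (min_width=7, slack=3)
Line 13: ['fish'] (min_width=4, slack=6)
Line 14: ['bright'] (min_width=6, slack=4)

Answer: |emerald   |
|chair   is|
|was   rain|
|and   sand|
|vector    |
|metal stop|
|tired     |
|angry  the|
|cloud wolf|
|chair     |
|system    |
|quickly   |
|fish      |
|bright    |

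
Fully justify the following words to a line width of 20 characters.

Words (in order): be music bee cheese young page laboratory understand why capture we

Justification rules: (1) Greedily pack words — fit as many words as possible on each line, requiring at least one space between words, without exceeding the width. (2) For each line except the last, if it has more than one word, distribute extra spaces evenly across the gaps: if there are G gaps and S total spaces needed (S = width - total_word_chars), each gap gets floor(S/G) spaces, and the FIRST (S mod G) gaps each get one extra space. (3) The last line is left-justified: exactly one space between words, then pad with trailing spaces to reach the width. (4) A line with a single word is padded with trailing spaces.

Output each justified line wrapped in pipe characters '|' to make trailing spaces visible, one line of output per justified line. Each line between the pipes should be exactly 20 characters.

Answer: |be  music bee cheese|
|young           page|
|laboratory          |
|understand       why|
|capture we          |

Derivation:
Line 1: ['be', 'music', 'bee', 'cheese'] (min_width=19, slack=1)
Line 2: ['young', 'page'] (min_width=10, slack=10)
Line 3: ['laboratory'] (min_width=10, slack=10)
Line 4: ['understand', 'why'] (min_width=14, slack=6)
Line 5: ['capture', 'we'] (min_width=10, slack=10)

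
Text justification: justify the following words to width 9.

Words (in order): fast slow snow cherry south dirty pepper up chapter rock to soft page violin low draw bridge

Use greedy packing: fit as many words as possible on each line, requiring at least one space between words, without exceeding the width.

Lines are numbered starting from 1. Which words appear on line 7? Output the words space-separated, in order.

Line 1: ['fast', 'slow'] (min_width=9, slack=0)
Line 2: ['snow'] (min_width=4, slack=5)
Line 3: ['cherry'] (min_width=6, slack=3)
Line 4: ['south'] (min_width=5, slack=4)
Line 5: ['dirty'] (min_width=5, slack=4)
Line 6: ['pepper', 'up'] (min_width=9, slack=0)
Line 7: ['chapter'] (min_width=7, slack=2)
Line 8: ['rock', 'to'] (min_width=7, slack=2)
Line 9: ['soft', 'page'] (min_width=9, slack=0)
Line 10: ['violin'] (min_width=6, slack=3)
Line 11: ['low', 'draw'] (min_width=8, slack=1)
Line 12: ['bridge'] (min_width=6, slack=3)

Answer: chapter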